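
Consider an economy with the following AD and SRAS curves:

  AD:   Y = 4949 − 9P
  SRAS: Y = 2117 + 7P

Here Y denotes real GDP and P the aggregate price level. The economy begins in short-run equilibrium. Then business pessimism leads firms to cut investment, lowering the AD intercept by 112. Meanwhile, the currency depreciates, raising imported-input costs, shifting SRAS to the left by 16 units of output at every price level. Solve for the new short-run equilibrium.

After both shocks: AD is Y = 4837 − 9P and SRAS is Y = 2101 + 7P.
Setting them equal: 2736 = 16P, so P = 171.
Y = 4837 − 9·171 = 3298.

P = 171, Y = 3298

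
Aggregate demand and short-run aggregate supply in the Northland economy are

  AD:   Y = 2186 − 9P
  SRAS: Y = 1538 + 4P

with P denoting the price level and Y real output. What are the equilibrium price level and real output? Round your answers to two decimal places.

P = 49.85, Y = 1737.38

Set AD = SRAS: 2186 − 9P = 1538 + 4P, so 648 = 13P and P = 49.85.
Substituting into AD, Y = 2186 − 9P = 1737.38.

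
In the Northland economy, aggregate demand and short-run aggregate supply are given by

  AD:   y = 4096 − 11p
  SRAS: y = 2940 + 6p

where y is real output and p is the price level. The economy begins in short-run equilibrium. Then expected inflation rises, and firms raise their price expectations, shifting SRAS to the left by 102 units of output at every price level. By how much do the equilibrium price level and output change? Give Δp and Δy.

Δp = +6, Δy = -66

This is a negative supply shock: SRAS shifts left.
New SRAS: y = 2838 + 6p.
Set AD = SRAS: 4096 − 11p = 2838 + 6p, so 1258 = 17p and p = 74.
y = 4096 − 11·74 = 3282.
Initially p = 68, y = 3348, so Δp = +6 and Δy = -66.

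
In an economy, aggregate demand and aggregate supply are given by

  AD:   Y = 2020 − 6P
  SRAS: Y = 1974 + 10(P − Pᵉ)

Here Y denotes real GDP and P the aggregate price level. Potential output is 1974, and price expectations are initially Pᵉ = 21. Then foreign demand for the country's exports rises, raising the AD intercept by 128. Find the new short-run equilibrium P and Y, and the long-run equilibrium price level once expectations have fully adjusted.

AD shifts right: new AD is Y = 2148 − 6P. With Pᵉ = 21, SRAS is Y = 1764 + 10P.
Short run: 2148 − 6P = 1764 + 10P gives 384 = 16P, so P = 24 and Y = 2148 − 6·24 = 2004.
Y = 2004 is above potential 1974; expectations adjust and SRAS shifts left until Y = 1974.
Long run: on the new AD curve, 1974 = 2148 − 6P gives P = 29.

Short run: P = 24, Y = 2004. Long run: P = 29.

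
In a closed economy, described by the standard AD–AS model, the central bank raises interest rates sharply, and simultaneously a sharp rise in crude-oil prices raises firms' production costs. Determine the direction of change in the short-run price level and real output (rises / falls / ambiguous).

The first event is a negative demand shock: AD shifts left, which by itself pushes P down and Y down.
The second is an adverse supply shock: SRAS shifts left, which by itself pushes P up and Y down.
The two shocks push P in opposite directions, so the effect on P is ambiguous. Both shocks push Y down, so Y falls.

Price level: ambiguous; output: falls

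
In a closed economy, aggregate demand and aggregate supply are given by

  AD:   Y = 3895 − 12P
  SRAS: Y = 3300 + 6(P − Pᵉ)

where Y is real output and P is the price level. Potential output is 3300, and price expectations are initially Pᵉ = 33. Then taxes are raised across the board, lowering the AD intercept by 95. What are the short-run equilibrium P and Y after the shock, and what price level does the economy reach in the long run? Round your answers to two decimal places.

Short run: P = 38.78, Y = 3334.67. Long run: P = 41.67.

AD shifts left: new AD is Y = 3800 − 12P. With Pᵉ = 33, SRAS is Y = 3102 + 6P.
Short run: 3800 − 12P = 3102 + 6P gives 698 = 18P, so P = 38.78 and Y = 3800 − 12P = 3334.67.
Y = 3334.67 is above potential 3300; expectations adjust and SRAS shifts left until Y = 3300.
Long run: on the new AD curve, 3300 = 3800 − 12P gives P = 41.67.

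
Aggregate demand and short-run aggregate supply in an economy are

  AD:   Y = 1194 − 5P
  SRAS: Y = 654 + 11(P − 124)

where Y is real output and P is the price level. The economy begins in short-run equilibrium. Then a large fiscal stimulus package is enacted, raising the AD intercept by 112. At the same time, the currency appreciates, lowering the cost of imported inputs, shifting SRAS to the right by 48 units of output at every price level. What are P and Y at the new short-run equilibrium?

After both shocks: AD is Y = 1306 − 5P and SRAS is Y = 11P − 662.
Setting them equal: 1968 = 16P, so P = 123.
Y = 1306 − 5·123 = 691.

P = 123, Y = 691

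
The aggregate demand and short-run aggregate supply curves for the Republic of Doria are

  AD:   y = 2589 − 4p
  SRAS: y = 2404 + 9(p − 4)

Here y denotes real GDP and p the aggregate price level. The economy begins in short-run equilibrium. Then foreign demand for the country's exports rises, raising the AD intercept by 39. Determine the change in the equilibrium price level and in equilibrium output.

This is a positive demand shock: AD shifts right.
New AD: y = 2628 − 4p.
SRAS can be written y = 2368 + 9p.
Set AD = SRAS: 2628 − 4p = 2368 + 9p, so 260 = 13p and p = 20.
y = 2628 − 4·20 = 2548.
Initially p = 17, y = 2521, so Δp = +3 and Δy = +27.

Δp = +3, Δy = +27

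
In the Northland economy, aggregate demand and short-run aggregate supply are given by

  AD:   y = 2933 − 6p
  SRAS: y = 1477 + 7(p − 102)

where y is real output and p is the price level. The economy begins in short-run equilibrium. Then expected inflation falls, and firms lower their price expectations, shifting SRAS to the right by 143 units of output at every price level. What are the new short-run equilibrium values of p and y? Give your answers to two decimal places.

This is a positive supply shock: SRAS shifts right.
New SRAS: y = 906 + 7p.
Set AD = SRAS: 2933 − 6p = 906 + 7p, so 2027 = 13p and p = 155.92.
Substituting into AD, y = 1997.46.

p = 155.92, y = 1997.46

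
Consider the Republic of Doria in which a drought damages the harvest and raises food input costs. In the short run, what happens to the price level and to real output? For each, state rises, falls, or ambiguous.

Price level: rises; output: falls

This is an adverse supply shock: SRAS shifts left.
Moving along the downward-sloping AD curve, P rises and Y falls.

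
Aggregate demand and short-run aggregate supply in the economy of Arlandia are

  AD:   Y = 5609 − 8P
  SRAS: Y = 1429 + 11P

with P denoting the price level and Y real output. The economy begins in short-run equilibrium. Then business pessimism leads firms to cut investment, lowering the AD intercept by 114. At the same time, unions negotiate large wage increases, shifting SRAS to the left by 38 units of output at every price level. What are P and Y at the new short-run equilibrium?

After both shocks: AD is Y = 5495 − 8P and SRAS is Y = 1391 + 11P.
Setting them equal: 4104 = 19P, so P = 216.
Y = 5495 − 8·216 = 3767.

P = 216, Y = 3767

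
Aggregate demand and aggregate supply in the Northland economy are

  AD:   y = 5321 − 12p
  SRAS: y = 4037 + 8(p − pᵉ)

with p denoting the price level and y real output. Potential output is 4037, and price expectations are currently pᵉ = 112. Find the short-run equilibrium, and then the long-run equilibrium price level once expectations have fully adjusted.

Short run: with pᵉ = 112, SRAS is y = 3141 + 8p. Setting AD = SRAS gives 2180 = 20p, so p = 109 and y = 5321 − 12·109 = 4013.
Output 4013 is below potential 4037, so over time expected prices fall and SRAS shifts right until y returns to 4037.
Long run: y = 4037 on the AD curve gives 4037 = 5321 − 12p, so p = 107.

Short run: p = 109, y = 4013. Long run: p = 107.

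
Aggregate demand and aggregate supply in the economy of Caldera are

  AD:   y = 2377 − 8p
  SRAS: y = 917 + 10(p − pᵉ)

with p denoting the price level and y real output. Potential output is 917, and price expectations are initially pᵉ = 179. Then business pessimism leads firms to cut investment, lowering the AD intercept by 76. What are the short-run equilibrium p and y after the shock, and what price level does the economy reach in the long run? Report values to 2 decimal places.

AD shifts left: new AD is y = 2301 − 8p. With pᵉ = 179, SRAS is y = 10p − 873.
Short run: 2301 − 8p = 10p − 873 gives 3174 = 18p, so p = 176.33 and y = 2301 − 8p = 890.33.
y = 890.33 is below potential 917; expectations adjust and SRAS shifts right until y = 917.
Long run: on the new AD curve, 917 = 2301 − 8p gives p = 173.00.

Short run: p = 176.33, y = 890.33. Long run: p = 173.00.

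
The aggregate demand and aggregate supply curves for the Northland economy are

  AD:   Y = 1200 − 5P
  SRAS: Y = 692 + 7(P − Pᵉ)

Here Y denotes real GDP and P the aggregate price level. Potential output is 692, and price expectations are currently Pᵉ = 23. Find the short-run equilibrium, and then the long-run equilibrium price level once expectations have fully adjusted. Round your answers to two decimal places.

Short run: with Pᵉ = 23, SRAS is Y = 531 + 7P. Setting AD = SRAS gives 669 = 12P, so P = 55.75 and Y = 1200 − 5P = 921.25.
Output 921.25 is above potential 692, so over time expected prices rise and SRAS shifts left until Y returns to 692.
Long run: Y = 692 on the AD curve gives 692 = 1200 − 5P, so P = 101.60.

Short run: P = 55.75, Y = 921.25. Long run: P = 101.60.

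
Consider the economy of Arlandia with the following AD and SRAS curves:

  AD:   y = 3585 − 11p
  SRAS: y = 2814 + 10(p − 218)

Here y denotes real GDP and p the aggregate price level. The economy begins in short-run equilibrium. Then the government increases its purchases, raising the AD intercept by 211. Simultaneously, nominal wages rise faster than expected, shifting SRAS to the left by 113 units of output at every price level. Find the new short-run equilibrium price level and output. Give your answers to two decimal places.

After both shocks: AD is y = 3796 − 11p and SRAS is y = 521 + 10p.
Setting them equal: 3275 = 21p, so p = 155.95.
Substituting into AD, y = 2080.52.

p = 155.95, y = 2080.52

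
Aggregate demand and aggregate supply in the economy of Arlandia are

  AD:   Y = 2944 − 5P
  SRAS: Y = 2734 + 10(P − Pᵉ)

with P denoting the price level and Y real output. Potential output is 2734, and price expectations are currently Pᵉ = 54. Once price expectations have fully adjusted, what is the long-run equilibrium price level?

Long-run P = 42

Short run: with Pᵉ = 54, SRAS is Y = 2194 + 10P. Setting AD = SRAS gives 750 = 15P, so P = 50 and Y = 2944 − 5·50 = 2694.
Output 2694 is below potential 2734, so over time expected prices fall and SRAS shifts right until Y returns to 2734.
Long run: Y = 2734 on the AD curve gives 2734 = 2944 − 5P, so P = 42.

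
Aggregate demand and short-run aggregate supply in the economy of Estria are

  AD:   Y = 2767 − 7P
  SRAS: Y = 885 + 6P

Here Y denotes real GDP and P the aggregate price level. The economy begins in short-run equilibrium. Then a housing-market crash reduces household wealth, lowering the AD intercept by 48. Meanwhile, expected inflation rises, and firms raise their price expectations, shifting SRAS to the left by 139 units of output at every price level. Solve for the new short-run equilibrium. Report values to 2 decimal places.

P = 151.77, Y = 1656.62

After both shocks: AD is Y = 2719 − 7P and SRAS is Y = 746 + 6P.
Setting them equal: 1973 = 13P, so P = 151.77.
Substituting into AD, Y = 1656.62.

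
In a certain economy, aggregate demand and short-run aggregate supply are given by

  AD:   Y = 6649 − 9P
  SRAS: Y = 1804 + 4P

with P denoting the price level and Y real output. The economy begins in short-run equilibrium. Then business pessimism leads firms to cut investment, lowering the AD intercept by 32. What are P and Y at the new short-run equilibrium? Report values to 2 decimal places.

P = 370.23, Y = 3284.92

This is a negative demand shock: AD shifts left.
New AD: Y = 6617 − 9P.
Set AD = SRAS: 6617 − 9P = 1804 + 4P, so 4813 = 13P and P = 370.23.
Substituting into AD, Y = 3284.92.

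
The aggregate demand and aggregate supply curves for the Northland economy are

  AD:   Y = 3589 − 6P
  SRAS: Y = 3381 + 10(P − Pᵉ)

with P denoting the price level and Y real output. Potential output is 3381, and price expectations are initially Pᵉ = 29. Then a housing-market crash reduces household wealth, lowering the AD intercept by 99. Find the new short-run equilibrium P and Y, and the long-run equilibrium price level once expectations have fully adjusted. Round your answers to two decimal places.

AD shifts left: new AD is Y = 3490 − 6P. With Pᵉ = 29, SRAS is Y = 3091 + 10P.
Short run: 3490 − 6P = 3091 + 10P gives 399 = 16P, so P = 24.94 and Y = 3490 − 6P = 3340.38.
Y = 3340.38 is below potential 3381; expectations adjust and SRAS shifts right until Y = 3381.
Long run: on the new AD curve, 3381 = 3490 − 6P gives P = 18.17.

Short run: P = 24.94, Y = 3340.38. Long run: P = 18.17.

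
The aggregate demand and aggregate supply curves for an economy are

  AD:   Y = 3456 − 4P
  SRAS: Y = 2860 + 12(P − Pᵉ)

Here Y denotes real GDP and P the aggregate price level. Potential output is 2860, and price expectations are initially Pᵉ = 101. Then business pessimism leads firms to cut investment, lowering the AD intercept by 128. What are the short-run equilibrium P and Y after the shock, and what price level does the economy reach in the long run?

AD shifts left: new AD is Y = 3328 − 4P. With Pᵉ = 101, SRAS is Y = 1648 + 12P.
Short run: 3328 − 4P = 1648 + 12P gives 1680 = 16P, so P = 105 and Y = 3328 − 4·105 = 2908.
Y = 2908 is above potential 2860; expectations adjust and SRAS shifts left until Y = 2860.
Long run: on the new AD curve, 2860 = 3328 − 4P gives P = 117.

Short run: P = 105, Y = 2908. Long run: P = 117.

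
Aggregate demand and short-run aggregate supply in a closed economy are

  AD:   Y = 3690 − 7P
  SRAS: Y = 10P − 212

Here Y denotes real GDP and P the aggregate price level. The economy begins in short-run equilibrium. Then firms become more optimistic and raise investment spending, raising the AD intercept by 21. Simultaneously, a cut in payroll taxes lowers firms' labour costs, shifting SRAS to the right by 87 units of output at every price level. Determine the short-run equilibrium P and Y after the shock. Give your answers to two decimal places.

P = 225.65, Y = 2131.47

After both shocks: AD is Y = 3711 − 7P and SRAS is Y = 10P − 125.
Setting them equal: 3836 = 17P, so P = 225.65.
Substituting into AD, Y = 2131.47.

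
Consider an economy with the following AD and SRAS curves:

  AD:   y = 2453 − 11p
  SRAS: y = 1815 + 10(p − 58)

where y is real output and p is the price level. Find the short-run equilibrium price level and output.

p = 58, y = 1815

Write SRAS as y = 1815 + 10p − 580 = 1235 + 10p.
Set AD = SRAS: 2453 − 11p = 1235 + 10p, so 1218 = 21p and p = 58.
Then y = 2453 − 11·58 = 1815.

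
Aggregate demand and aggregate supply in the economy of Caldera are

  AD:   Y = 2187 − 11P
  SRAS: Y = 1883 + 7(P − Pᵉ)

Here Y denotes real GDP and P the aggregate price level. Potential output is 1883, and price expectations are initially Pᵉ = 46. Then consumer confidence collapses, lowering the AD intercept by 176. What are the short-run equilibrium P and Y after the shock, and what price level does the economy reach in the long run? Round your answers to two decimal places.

Short run: P = 25.00, Y = 1736.00. Long run: P = 11.64.

AD shifts left: new AD is Y = 2011 − 11P. With Pᵉ = 46, SRAS is Y = 1561 + 7P.
Short run: 2011 − 11P = 1561 + 7P gives 450 = 18P, so P = 25.00 and Y = 2011 − 11P = 1736.00.
Y = 1736.00 is below potential 1883; expectations adjust and SRAS shifts right until Y = 1883.
Long run: on the new AD curve, 1883 = 2011 − 11P gives P = 11.64.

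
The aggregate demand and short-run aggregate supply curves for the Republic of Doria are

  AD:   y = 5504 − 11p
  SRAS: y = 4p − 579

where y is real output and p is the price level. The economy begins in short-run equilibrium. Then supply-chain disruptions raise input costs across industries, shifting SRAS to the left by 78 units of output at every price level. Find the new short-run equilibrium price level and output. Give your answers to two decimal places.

p = 410.73, y = 985.93

This is a negative supply shock: SRAS shifts left.
New SRAS: y = 4p − 657.
Set AD = SRAS: 5504 − 11p = 4p − 657, so 6161 = 15p and p = 410.73.
Substituting into AD, y = 985.93.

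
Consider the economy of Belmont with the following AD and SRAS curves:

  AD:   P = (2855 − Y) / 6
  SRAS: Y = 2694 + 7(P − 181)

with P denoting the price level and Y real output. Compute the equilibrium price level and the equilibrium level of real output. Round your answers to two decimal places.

Write SRAS as Y = 2694 + 7P − 1267 = 1427 + 7P.
Rearrange AD to Y = 2855 − 6P.
Set AD = SRAS: 2855 − 6P = 1427 + 7P, so 1428 = 13P and P = 109.85.
Substituting into AD, Y = 2855 − 6P = 2195.92.

P = 109.85, Y = 2195.92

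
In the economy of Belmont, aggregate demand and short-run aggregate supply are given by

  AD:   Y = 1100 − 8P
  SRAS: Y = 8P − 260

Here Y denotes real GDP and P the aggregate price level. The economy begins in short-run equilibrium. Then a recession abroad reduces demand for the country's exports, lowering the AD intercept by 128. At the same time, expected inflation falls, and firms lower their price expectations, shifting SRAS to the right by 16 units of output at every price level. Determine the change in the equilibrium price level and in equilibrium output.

After both shocks: AD is Y = 972 − 8P and SRAS is Y = 8P − 244.
Setting them equal: 1216 = 16P, so P = 76.
Y = 972 − 8·76 = 364.
Initially P = 85, Y = 420, so ΔP = -9 and ΔY = -56.

ΔP = -9, ΔY = -56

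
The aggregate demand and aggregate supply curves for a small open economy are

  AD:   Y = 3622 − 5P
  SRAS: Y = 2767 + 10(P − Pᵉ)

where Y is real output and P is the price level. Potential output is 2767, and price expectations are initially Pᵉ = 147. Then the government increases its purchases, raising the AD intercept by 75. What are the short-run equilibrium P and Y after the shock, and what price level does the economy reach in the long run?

AD shifts right: new AD is Y = 3697 − 5P. With Pᵉ = 147, SRAS is Y = 1297 + 10P.
Short run: 3697 − 5P = 1297 + 10P gives 2400 = 15P, so P = 160 and Y = 3697 − 5·160 = 2897.
Y = 2897 is above potential 2767; expectations adjust and SRAS shifts left until Y = 2767.
Long run: on the new AD curve, 2767 = 3697 − 5P gives P = 186.

Short run: P = 160, Y = 2897. Long run: P = 186.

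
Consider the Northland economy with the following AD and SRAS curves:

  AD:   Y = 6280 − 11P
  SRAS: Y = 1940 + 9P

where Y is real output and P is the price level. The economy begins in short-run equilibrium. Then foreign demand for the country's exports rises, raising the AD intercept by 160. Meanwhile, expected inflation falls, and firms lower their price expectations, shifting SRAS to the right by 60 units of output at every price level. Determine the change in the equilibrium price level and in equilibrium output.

After both shocks: AD is Y = 6440 − 11P and SRAS is Y = 2000 + 9P.
Setting them equal: 4440 = 20P, so P = 222.
Y = 6440 − 11·222 = 3998.
Initially P = 217, Y = 3893, so ΔP = +5 and ΔY = +105.

ΔP = +5, ΔY = +105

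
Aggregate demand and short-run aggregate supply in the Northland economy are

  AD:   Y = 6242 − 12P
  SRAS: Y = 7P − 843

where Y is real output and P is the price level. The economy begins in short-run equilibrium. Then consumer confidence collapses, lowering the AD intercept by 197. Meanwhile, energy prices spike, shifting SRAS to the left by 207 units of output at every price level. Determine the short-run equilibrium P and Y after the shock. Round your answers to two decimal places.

After both shocks: AD is Y = 6045 − 12P and SRAS is Y = 7P − 1050.
Setting them equal: 7095 = 19P, so P = 373.42.
Substituting into AD, Y = 1563.95.

P = 373.42, Y = 1563.95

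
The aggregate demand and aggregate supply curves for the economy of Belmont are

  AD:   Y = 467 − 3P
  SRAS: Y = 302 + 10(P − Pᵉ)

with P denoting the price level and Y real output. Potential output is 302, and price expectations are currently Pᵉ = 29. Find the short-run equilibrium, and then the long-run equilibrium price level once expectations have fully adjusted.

Short run: P = 35, Y = 362. Long run: P = 55.

Short run: with Pᵉ = 29, SRAS is Y = 12 + 10P. Setting AD = SRAS gives 455 = 13P, so P = 35 and Y = 467 − 3·35 = 362.
Output 362 is above potential 302, so over time expected prices rise and SRAS shifts left until Y returns to 302.
Long run: Y = 302 on the AD curve gives 302 = 467 − 3P, so P = 55.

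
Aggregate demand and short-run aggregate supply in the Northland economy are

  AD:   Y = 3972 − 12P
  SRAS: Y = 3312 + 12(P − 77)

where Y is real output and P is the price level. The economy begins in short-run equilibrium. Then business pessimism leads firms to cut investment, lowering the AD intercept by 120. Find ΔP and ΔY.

This is a negative demand shock: AD shifts left.
New AD: Y = 3852 − 12P.
SRAS can be written Y = 2388 + 12P.
Set AD = SRAS: 3852 − 12P = 2388 + 12P, so 1464 = 24P and P = 61.
Y = 3852 − 12·61 = 3120.
Initially P = 66, Y = 3180, so ΔP = -5 and ΔY = -60.

ΔP = -5, ΔY = -60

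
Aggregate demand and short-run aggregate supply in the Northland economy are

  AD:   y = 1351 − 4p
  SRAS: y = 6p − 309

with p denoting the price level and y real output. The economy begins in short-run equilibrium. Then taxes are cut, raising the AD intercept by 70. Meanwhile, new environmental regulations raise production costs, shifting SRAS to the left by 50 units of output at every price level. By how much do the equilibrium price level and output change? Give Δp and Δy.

Δp = +12, Δy = +22

After both shocks: AD is y = 1421 − 4p and SRAS is y = 6p − 359.
Setting them equal: 1780 = 10p, so p = 178.
y = 1421 − 4·178 = 709.
Initially p = 166, y = 687, so Δp = +12 and Δy = +22.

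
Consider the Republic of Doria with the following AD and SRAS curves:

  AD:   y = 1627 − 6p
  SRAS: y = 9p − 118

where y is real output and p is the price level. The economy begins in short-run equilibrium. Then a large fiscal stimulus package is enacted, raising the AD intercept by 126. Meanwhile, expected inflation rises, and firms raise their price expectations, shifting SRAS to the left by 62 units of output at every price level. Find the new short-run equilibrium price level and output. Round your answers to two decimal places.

p = 128.87, y = 979.80

After both shocks: AD is y = 1753 − 6p and SRAS is y = 9p − 180.
Setting them equal: 1933 = 15p, so p = 128.87.
Substituting into AD, y = 979.80.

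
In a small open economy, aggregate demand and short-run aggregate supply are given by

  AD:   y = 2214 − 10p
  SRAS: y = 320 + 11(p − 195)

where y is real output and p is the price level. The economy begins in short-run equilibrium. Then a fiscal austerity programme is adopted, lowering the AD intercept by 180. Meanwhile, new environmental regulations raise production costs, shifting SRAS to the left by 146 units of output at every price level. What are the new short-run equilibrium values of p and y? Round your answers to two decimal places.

After both shocks: AD is y = 2034 − 10p and SRAS is y = 11p − 1971.
Setting them equal: 4005 = 21p, so p = 190.71.
Substituting into AD, y = 126.86.

p = 190.71, y = 126.86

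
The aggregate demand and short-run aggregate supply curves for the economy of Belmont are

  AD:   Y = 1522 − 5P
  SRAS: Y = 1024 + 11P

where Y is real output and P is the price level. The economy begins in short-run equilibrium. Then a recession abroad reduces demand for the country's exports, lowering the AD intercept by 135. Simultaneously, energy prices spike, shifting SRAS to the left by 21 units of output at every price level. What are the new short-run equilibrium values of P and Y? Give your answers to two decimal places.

After both shocks: AD is Y = 1387 − 5P and SRAS is Y = 1003 + 11P.
Setting them equal: 384 = 16P, so P = 24.00.
Substituting into AD, Y = 1267.00.

P = 24.00, Y = 1267.00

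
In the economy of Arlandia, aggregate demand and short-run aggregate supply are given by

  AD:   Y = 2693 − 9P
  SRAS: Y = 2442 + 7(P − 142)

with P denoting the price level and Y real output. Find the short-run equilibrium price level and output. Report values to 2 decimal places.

P = 77.81, Y = 1992.69

Write SRAS as Y = 2442 + 7P − 994 = 1448 + 7P.
Set AD = SRAS: 2693 − 9P = 1448 + 7P, so 1245 = 16P and P = 77.81.
Substituting into AD, Y = 2693 − 9P = 1992.69.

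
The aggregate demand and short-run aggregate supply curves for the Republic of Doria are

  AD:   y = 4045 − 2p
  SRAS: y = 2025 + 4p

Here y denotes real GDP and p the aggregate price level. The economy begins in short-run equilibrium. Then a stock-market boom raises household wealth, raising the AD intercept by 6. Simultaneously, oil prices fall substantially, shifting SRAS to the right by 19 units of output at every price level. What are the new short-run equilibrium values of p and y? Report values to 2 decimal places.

p = 334.50, y = 3382.00

After both shocks: AD is y = 4051 − 2p and SRAS is y = 2044 + 4p.
Setting them equal: 2007 = 6p, so p = 334.50.
Substituting into AD, y = 3382.00.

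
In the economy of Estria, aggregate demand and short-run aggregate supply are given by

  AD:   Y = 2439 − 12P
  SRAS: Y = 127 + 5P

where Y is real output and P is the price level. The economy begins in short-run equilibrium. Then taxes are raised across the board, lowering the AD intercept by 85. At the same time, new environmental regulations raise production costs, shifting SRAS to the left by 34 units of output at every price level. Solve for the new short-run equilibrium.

After both shocks: AD is Y = 2354 − 12P and SRAS is Y = 93 + 5P.
Setting them equal: 2261 = 17P, so P = 133.
Y = 2354 − 12·133 = 758.

P = 133, Y = 758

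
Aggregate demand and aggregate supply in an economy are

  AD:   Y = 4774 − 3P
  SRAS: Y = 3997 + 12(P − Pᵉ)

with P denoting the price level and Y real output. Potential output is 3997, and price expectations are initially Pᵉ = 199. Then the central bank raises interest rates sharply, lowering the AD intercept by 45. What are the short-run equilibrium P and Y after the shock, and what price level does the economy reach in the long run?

AD shifts left: new AD is Y = 4729 − 3P. With Pᵉ = 199, SRAS is Y = 1609 + 12P.
Short run: 4729 − 3P = 1609 + 12P gives 3120 = 15P, so P = 208 and Y = 4729 − 3·208 = 4105.
Y = 4105 is above potential 3997; expectations adjust and SRAS shifts left until Y = 3997.
Long run: on the new AD curve, 3997 = 4729 − 3P gives P = 244.

Short run: P = 208, Y = 4105. Long run: P = 244.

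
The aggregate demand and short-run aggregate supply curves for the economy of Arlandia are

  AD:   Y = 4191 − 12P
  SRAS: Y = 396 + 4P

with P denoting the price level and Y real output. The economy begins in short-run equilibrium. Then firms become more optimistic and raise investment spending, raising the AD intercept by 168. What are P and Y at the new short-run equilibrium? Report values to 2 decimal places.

P = 247.69, Y = 1386.75

This is a positive demand shock: AD shifts right.
New AD: Y = 4359 − 12P.
Set AD = SRAS: 4359 − 12P = 396 + 4P, so 3963 = 16P and P = 247.69.
Substituting into AD, Y = 1386.75.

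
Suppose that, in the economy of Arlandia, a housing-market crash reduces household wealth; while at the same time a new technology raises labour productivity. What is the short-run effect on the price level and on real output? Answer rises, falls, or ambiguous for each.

Price level: falls; output: ambiguous

The first event is a negative demand shock: AD shifts left, which by itself pushes P down and Y down.
The second is a favourable supply shock: SRAS shifts right, which by itself pushes P down and Y up.
Both shocks push P down, so P falls. The two shocks push Y in opposite directions, so the effect on Y is ambiguous.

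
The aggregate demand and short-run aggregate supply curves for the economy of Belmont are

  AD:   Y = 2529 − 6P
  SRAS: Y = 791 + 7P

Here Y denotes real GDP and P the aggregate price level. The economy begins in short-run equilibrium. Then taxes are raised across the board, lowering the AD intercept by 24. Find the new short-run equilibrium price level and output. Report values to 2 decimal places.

This is a negative demand shock: AD shifts left.
New AD: Y = 2505 − 6P.
Set AD = SRAS: 2505 − 6P = 791 + 7P, so 1714 = 13P and P = 131.85.
Substituting into AD, Y = 1713.92.

P = 131.85, Y = 1713.92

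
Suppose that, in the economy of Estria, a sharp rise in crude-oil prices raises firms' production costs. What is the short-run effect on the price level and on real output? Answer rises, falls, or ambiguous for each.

Price level: rises; output: falls

This is an adverse supply shock: SRAS shifts left.
Moving along the downward-sloping AD curve, P rises and Y falls.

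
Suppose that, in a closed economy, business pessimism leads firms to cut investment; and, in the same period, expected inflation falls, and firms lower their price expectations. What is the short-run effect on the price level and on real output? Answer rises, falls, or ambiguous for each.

The first event is a negative demand shock: AD shifts left, which by itself pushes P down and Y down.
The second is a favourable supply shock: SRAS shifts right, which by itself pushes P down and Y up.
Both shocks push P down, so P falls. The two shocks push Y in opposite directions, so the effect on Y is ambiguous.

Price level: falls; output: ambiguous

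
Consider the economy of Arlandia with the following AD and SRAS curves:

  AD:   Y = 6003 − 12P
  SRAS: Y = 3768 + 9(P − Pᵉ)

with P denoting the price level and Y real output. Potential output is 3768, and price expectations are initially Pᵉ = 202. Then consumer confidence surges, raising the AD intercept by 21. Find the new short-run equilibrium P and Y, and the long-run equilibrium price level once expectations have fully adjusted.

Short run: P = 194, Y = 3696. Long run: P = 188.

AD shifts right: new AD is Y = 6024 − 12P. With Pᵉ = 202, SRAS is Y = 1950 + 9P.
Short run: 6024 − 12P = 1950 + 9P gives 4074 = 21P, so P = 194 and Y = 6024 − 12·194 = 3696.
Y = 3696 is below potential 3768; expectations adjust and SRAS shifts right until Y = 3768.
Long run: on the new AD curve, 3768 = 6024 − 12P gives P = 188.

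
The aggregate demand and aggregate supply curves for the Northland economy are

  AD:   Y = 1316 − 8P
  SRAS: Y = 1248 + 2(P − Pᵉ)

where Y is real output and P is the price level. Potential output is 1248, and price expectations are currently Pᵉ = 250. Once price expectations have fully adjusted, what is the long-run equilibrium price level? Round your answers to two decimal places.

Long-run P = 8.50

Short run: with Pᵉ = 250, SRAS is Y = 748 + 2P. Setting AD = SRAS gives 568 = 10P, so P = 56.80 and Y = 1316 − 8P = 861.60.
Output 861.60 is below potential 1248, so over time expected prices fall and SRAS shifts right until Y returns to 1248.
Long run: Y = 1248 on the AD curve gives 1248 = 1316 − 8P, so P = 8.50.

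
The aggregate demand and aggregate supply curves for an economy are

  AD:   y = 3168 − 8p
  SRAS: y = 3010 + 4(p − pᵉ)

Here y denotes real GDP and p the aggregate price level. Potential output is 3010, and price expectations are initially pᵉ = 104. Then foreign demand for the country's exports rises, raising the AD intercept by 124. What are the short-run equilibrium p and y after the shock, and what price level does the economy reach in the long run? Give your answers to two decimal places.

Short run: p = 58.17, y = 2826.67. Long run: p = 35.25.

AD shifts right: new AD is y = 3292 − 8p. With pᵉ = 104, SRAS is y = 2594 + 4p.
Short run: 3292 − 8p = 2594 + 4p gives 698 = 12p, so p = 58.17 and y = 3292 − 8p = 2826.67.
y = 2826.67 is below potential 3010; expectations adjust and SRAS shifts right until y = 3010.
Long run: on the new AD curve, 3010 = 3292 − 8p gives p = 35.25.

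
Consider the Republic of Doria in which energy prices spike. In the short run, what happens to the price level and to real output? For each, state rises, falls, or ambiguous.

Price level: rises; output: falls

This is an adverse supply shock: SRAS shifts left.
Moving along the downward-sloping AD curve, P rises and Y falls.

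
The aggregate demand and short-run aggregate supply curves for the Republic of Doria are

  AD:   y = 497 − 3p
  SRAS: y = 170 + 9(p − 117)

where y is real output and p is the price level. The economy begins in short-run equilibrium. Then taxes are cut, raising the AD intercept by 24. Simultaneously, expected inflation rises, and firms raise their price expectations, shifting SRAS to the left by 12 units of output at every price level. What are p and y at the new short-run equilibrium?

p = 118, y = 167

After both shocks: AD is y = 521 − 3p and SRAS is y = 9p − 895.
Setting them equal: 1416 = 12p, so p = 118.
y = 521 − 3·118 = 167.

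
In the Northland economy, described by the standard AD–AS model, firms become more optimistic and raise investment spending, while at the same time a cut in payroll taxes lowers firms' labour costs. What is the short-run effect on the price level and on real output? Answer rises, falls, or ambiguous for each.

Price level: ambiguous; output: rises

The first event is a positive demand shock: AD shifts right, which by itself pushes P up and Y up.
The second is a favourable supply shock: SRAS shifts right, which by itself pushes P down and Y up.
The two shocks push P in opposite directions, so the effect on P is ambiguous. Both shocks push Y up, so Y rises.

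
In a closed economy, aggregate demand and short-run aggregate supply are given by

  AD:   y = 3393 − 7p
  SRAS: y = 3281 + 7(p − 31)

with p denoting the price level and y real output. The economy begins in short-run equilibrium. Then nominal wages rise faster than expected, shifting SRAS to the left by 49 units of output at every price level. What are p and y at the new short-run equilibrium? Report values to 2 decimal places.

p = 27.00, y = 3204.00

This is a negative supply shock: SRAS shifts left.
New SRAS: y = 3015 + 7p.
Set AD = SRAS: 3393 − 7p = 3015 + 7p, so 378 = 14p and p = 27.00.
Substituting into AD, y = 3204.00.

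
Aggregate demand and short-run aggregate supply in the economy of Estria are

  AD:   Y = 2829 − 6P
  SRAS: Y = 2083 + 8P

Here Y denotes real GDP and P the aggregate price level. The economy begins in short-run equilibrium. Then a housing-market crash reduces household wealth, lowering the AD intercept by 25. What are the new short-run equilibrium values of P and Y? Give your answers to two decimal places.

P = 51.50, Y = 2495.00

This is a negative demand shock: AD shifts left.
New AD: Y = 2804 − 6P.
Set AD = SRAS: 2804 − 6P = 2083 + 8P, so 721 = 14P and P = 51.50.
Substituting into AD, Y = 2495.00.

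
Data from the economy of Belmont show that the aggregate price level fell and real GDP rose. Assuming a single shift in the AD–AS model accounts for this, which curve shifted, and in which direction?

P fell and Y rose. An AD shift moves P and Y in the same direction; an SRAS shift moves them in opposite directions.
Here P and Y moved in opposite directions, so the SRAS curve shifted.
Since Y rose, SRAS shifted right.

SRAS shifted right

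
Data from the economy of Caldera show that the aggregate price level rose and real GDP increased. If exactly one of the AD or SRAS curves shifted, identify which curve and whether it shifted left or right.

AD shifted right

P rose and Y rose. An AD shift moves P and Y in the same direction; an SRAS shift moves them in opposite directions.
Here P and Y moved in the same direction, so the AD curve shifted.
Since Y rose, AD shifted right.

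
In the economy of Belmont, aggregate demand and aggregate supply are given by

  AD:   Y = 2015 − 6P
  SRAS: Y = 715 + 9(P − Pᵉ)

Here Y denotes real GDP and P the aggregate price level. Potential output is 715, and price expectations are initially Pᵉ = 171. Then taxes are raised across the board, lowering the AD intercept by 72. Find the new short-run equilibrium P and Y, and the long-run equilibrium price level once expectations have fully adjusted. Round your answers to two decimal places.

Short run: P = 184.47, Y = 836.20. Long run: P = 204.67.

AD shifts left: new AD is Y = 1943 − 6P. With Pᵉ = 171, SRAS is Y = 9P − 824.
Short run: 1943 − 6P = 9P − 824 gives 2767 = 15P, so P = 184.47 and Y = 1943 − 6P = 836.20.
Y = 836.20 is above potential 715; expectations adjust and SRAS shifts left until Y = 715.
Long run: on the new AD curve, 715 = 1943 − 6P gives P = 204.67.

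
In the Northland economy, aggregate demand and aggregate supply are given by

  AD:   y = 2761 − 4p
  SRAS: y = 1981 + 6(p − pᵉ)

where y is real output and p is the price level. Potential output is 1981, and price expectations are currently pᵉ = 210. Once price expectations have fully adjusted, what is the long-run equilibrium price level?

Long-run p = 195

Short run: with pᵉ = 210, SRAS is y = 721 + 6p. Setting AD = SRAS gives 2040 = 10p, so p = 204 and y = 2761 − 4·204 = 1945.
Output 1945 is below potential 1981, so over time expected prices fall and SRAS shifts right until y returns to 1981.
Long run: y = 1981 on the AD curve gives 1981 = 2761 − 4p, so p = 195.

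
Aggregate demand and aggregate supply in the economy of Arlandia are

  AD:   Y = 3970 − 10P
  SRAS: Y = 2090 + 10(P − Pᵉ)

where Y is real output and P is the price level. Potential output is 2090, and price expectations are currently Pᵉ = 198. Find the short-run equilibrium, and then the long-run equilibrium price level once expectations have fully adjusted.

Short run: with Pᵉ = 198, SRAS is Y = 110 + 10P. Setting AD = SRAS gives 3860 = 20P, so P = 193 and Y = 3970 − 10·193 = 2040.
Output 2040 is below potential 2090, so over time expected prices fall and SRAS shifts right until Y returns to 2090.
Long run: Y = 2090 on the AD curve gives 2090 = 3970 − 10P, so P = 188.

Short run: P = 193, Y = 2040. Long run: P = 188.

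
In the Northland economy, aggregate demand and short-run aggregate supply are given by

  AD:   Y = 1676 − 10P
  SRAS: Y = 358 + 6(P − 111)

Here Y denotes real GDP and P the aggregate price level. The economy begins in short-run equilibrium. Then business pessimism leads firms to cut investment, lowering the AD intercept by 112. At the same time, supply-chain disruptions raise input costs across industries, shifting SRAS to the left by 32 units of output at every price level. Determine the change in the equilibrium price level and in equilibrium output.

ΔP = -5, ΔY = -62

After both shocks: AD is Y = 1564 − 10P and SRAS is Y = 6P − 340.
Setting them equal: 1904 = 16P, so P = 119.
Y = 1564 − 10·119 = 374.
Initially P = 124, Y = 436, so ΔP = -5 and ΔY = -62.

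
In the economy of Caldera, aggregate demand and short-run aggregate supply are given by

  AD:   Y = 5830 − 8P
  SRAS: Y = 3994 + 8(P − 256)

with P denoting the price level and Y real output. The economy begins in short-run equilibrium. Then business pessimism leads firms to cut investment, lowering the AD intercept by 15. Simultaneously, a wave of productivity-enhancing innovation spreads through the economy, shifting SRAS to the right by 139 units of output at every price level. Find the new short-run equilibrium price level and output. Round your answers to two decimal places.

After both shocks: AD is Y = 5815 − 8P and SRAS is Y = 2085 + 8P.
Setting them equal: 3730 = 16P, so P = 233.13.
Substituting into AD, Y = 3950.00.

P = 233.13, Y = 3950.00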